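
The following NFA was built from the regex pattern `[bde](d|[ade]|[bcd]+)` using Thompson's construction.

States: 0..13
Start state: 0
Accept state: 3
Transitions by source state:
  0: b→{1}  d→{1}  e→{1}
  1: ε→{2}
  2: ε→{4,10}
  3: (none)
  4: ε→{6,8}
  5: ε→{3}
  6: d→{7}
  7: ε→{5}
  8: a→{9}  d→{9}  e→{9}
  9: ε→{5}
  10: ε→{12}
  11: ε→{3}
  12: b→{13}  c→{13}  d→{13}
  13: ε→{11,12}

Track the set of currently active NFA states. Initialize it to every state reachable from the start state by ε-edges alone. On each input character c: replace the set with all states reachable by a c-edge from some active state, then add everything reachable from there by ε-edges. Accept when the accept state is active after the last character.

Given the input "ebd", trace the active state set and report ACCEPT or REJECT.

Answer: ACCEPT

Steps:
initial (ε-close {0}): {0}
'e' @ 1: {1,2,4,6,8,10,12}
'b' @ 2: {3,11,12,13}  ✓accept
'd' @ 3: {3,11,12,13}  ✓accept
after full input: {3,11,12,13}  (accept=3 in)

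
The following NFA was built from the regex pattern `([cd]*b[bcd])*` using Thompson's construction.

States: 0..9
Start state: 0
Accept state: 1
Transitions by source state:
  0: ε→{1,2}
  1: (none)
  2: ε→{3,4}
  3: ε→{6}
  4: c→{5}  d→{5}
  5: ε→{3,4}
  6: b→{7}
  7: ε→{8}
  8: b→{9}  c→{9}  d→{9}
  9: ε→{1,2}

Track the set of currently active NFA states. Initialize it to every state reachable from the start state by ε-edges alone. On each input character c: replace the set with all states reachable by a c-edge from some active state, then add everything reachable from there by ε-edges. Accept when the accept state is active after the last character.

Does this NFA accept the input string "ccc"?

Answer: REJECT

Derivation:
start: ε-closure({0}) = {0,1,2,3,4,6}
'c' @ 1: {3,4,5,6}
'c' @ 2: {3,4,5,6}
'c' @ 3: {3,4,5,6}
after full input: {3,4,5,6}  (accept=1 not in)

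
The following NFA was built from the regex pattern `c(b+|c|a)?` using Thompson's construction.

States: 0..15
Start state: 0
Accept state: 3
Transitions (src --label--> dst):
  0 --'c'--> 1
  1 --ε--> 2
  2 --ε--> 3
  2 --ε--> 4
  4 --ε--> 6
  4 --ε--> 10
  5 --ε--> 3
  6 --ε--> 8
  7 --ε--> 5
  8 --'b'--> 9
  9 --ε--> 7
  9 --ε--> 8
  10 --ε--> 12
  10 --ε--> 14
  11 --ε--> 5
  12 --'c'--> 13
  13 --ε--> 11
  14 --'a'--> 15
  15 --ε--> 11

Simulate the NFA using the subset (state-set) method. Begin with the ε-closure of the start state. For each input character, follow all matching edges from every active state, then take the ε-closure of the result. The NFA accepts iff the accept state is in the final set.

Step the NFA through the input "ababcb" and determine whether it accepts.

initial (ε-close {0}): {0}
'a' @ 1: {}  — no active states
rest 'babcb' ignored (set empty)
end set {} — state 3 not in

Answer: REJECT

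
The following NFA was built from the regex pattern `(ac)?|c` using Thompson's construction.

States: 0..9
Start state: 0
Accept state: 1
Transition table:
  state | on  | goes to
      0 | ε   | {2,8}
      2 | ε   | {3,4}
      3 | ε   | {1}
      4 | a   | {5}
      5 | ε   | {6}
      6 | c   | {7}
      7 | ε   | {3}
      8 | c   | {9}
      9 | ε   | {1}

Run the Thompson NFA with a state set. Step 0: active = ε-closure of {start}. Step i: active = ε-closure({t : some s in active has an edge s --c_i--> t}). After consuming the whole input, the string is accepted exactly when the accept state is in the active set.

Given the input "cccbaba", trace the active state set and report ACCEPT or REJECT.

start: ε-closure({0}) = {0,1,2,3,4,8}
'c' @ 1: {1,9}  [accepting]
'c' @ 2: {}  — no active states
rest 'cbaba' ignored (set empty)
final: {}; accept 1 not in set

Answer: REJECT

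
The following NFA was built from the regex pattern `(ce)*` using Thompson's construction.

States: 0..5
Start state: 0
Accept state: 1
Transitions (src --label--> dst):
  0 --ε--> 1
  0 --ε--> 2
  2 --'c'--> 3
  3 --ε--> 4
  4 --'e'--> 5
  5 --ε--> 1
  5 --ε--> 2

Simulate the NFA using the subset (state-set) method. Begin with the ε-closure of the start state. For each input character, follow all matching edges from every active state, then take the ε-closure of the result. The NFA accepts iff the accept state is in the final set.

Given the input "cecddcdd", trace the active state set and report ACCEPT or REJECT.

Answer: REJECT

Steps:
initial (ε-close {0}): {0,1,2}
'c' @ 1: {3,4}
'e' @ 2: {1,2,5}  [accepting]
'c' @ 3: {3,4}
'd' @ 4: {}  — state set empty
rest 'dcdd' ignored (set empty)
end set {} — state 1 not in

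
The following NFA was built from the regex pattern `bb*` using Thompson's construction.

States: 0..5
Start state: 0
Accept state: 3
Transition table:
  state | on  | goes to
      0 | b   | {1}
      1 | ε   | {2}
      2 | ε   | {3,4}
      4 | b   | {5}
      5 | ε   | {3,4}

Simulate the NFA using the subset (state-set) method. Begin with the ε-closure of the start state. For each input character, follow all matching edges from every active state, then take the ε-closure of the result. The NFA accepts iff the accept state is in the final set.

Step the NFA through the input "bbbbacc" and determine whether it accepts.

S₀ = ε-closure({0}) = {0}
'b' @ 1: {1,2,3,4}  [accepting]
'b' @ 2: {3,4,5}  [accepting]
'b' @ 3: {3,4,5}  [accepting]
'b' @ 4: {3,4,5}  [accepting]
'a' @ 5: {}  — state set empty
rest 'cc' ignored (set empty)
final: {}; accept 3 not in set

Answer: REJECT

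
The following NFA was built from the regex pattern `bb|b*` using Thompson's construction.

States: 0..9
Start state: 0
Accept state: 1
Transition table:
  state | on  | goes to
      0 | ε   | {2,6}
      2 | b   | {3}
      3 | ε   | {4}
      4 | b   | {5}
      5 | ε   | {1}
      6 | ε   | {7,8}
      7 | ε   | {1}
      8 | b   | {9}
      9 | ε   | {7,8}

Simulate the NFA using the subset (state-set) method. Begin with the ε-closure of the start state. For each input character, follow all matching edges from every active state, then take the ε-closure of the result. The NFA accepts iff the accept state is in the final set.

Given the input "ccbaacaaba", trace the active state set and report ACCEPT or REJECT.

initial (ε-close {0}): {0,1,2,6,7,8}
'c' @ 1: {}  — no active states
rest 'cbaacaaba' ignored (set empty)
after full input: {}  (accept=1 not in)

Answer: REJECT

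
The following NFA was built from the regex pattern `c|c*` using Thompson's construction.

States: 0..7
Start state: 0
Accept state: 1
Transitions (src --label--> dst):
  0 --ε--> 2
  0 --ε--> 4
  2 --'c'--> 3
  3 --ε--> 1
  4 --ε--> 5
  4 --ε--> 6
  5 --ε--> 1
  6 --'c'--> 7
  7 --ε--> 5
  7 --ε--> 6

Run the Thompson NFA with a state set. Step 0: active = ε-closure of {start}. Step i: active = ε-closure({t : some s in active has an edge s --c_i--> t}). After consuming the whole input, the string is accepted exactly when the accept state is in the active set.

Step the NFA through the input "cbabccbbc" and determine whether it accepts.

Answer: REJECT

Trace:
start: ε-closure({0}) = {0,1,2,4,5,6}
'c' @ 1: {1,3,5,6,7}  [accepting]
'b' @ 2: {}  — state set empty
rest 'abccbbc' ignored (set empty)
after full input: {}  (accept=1 not in)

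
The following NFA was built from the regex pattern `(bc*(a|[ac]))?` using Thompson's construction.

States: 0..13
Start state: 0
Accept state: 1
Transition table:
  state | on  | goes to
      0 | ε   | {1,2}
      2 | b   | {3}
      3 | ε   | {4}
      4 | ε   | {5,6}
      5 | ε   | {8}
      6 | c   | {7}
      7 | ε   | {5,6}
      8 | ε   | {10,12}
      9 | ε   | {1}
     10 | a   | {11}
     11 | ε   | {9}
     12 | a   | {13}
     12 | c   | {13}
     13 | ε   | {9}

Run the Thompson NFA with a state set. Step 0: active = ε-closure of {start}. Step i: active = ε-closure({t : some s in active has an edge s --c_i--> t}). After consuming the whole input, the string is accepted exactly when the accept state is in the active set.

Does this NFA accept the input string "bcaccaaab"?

Answer: REJECT

Trace:
start: ε-closure({0}) = {0,1,2}
'b' @ 1: {3,4,5,6,8,10,12}
'c' @ 2: {1,5,6,7,8,9,10,12,13}  ✓accept
'a' @ 3: {1,9,11,13}  ✓accept
'c' @ 4: {}  — dead — no transitions
rest 'caaab' ignored (set empty)
after full input: {}  (accept=1 not in)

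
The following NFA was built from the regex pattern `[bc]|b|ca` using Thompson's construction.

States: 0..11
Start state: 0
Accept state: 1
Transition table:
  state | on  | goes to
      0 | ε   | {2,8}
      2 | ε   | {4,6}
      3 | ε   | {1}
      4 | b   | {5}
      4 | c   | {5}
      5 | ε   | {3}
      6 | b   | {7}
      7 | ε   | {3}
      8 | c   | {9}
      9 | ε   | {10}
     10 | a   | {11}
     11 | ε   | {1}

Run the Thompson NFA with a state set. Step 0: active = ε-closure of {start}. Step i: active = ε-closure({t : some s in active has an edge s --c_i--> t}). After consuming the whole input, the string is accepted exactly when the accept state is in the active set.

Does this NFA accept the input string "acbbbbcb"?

Answer: REJECT

Derivation:
initial (ε-close {0}): {0,2,4,6,8}
'a' @ 1: {}  — dead — no transitions
rest 'cbbbbcb' ignored (set empty)
after full input: {}  (accept=1 not in)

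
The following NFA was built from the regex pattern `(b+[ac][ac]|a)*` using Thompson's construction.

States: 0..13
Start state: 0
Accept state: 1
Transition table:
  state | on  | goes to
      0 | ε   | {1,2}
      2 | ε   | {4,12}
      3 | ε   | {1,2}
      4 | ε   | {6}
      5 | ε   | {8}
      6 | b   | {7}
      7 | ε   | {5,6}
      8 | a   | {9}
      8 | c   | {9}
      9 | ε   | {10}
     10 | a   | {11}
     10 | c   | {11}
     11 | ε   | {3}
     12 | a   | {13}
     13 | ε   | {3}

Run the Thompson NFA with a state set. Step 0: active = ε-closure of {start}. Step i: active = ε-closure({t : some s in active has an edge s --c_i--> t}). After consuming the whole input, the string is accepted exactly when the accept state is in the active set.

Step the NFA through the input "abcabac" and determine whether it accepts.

Answer: ACCEPT

Steps:
start: ε-closure({0}) = {0,1,2,4,6,12}
'a' @ 1: {1,2,3,4,6,12,13}  [accepting]
'b' @ 2: {5,6,7,8}
'c' @ 3: {9,10}
'a' @ 4: {1,2,3,4,6,11,12}  [accepting]
'b' @ 5: {5,6,7,8}
'a' @ 6: {9,10}
'c' @ 7: {1,2,3,4,6,11,12}  [accepting]
after full input: {1,2,3,4,6,11,12}  (accept=1 in)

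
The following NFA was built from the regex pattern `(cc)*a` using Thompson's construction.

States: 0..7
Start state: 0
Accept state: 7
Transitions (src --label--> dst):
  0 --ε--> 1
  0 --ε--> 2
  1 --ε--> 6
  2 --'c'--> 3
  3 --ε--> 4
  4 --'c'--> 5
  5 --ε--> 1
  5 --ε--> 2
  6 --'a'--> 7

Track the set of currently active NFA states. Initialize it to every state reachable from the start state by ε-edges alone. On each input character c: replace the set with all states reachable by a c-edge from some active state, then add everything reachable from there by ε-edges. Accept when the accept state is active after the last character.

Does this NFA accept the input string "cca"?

Answer: ACCEPT

Trace:
start: ε-closure({0}) = {0,1,2,6}
'c' @ 1: {3,4}
'c' @ 2: {1,2,5,6}
'a' @ 3: {7}  (accept∈set)
after full input: {7}  (accept=7 in)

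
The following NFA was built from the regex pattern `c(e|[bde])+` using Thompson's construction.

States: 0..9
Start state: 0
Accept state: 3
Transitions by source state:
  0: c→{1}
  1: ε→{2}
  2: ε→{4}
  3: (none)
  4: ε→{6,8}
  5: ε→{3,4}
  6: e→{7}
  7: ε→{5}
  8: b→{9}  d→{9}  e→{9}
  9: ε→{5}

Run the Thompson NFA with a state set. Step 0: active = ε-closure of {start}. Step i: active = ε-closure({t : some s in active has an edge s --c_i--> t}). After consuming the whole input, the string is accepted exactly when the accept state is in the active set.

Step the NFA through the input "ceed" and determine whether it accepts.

Answer: ACCEPT

Steps:
S₀ = ε-closure({0}) = {0}
'c' @ 1: {1,2,4,6,8}
'e' @ 2: {3,4,5,6,7,8,9}  ✓accept
'e' @ 3: {3,4,5,6,7,8,9}  ✓accept
'd' @ 4: {3,4,5,6,8,9}  ✓accept
end set {3,4,5,6,8,9} — state 3 in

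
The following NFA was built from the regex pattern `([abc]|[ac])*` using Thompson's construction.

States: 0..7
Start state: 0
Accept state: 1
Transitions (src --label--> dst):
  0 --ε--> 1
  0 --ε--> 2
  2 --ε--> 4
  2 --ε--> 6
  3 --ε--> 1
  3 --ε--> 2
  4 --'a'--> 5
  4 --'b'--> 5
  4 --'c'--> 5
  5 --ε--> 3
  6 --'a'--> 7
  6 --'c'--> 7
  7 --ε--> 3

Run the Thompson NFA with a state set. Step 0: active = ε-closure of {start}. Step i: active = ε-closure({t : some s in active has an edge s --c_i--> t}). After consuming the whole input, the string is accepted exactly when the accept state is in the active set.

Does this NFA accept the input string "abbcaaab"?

Answer: ACCEPT

Derivation:
S₀ = ε-closure({0}) = {0,1,2,4,6}
'a' @ 1: {1,2,3,4,5,6,7}  [accepting]
'b' @ 2: {1,2,3,4,5,6}  [accepting]
'b' @ 3: {1,2,3,4,5,6}  [accepting]
'c' @ 4: {1,2,3,4,5,6,7}  [accepting]
'a' @ 5: {1,2,3,4,5,6,7}  [accepting]
'a' @ 6: {1,2,3,4,5,6,7}  [accepting]
'a' @ 7: {1,2,3,4,5,6,7}  [accepting]
'b' @ 8: {1,2,3,4,5,6}  [accepting]
final: {1,2,3,4,5,6}; accept 1 in set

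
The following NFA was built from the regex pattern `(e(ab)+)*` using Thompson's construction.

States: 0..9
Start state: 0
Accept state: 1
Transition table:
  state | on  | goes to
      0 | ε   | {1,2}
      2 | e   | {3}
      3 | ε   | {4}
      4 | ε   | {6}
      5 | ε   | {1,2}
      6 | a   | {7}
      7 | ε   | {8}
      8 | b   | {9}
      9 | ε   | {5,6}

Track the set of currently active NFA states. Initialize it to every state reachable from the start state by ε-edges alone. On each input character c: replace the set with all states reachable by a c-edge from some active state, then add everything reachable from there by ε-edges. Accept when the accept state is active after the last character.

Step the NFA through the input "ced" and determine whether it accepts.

Answer: REJECT

Steps:
start: ε-closure({0}) = {0,1,2}
'c' @ 1: {}  — dead — no transitions
rest 'ed' ignored (set empty)
after full input: {}  (accept=1 not in)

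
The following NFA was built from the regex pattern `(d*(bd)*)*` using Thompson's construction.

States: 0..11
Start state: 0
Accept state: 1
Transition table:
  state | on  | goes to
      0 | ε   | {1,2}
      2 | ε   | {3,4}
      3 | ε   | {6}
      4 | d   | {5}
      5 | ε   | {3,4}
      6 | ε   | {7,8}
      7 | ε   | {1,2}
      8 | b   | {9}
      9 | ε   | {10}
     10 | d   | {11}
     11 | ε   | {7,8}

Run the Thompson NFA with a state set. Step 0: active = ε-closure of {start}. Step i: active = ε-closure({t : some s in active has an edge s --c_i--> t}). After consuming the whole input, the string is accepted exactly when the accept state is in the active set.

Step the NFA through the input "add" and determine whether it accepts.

Answer: REJECT

Steps:
start: ε-closure({0}) = {0,1,2,3,4,6,7,8}
'a' @ 1: {}  — dead — no transitions
rest 'dd' ignored (set empty)
final: {}; accept 1 not in set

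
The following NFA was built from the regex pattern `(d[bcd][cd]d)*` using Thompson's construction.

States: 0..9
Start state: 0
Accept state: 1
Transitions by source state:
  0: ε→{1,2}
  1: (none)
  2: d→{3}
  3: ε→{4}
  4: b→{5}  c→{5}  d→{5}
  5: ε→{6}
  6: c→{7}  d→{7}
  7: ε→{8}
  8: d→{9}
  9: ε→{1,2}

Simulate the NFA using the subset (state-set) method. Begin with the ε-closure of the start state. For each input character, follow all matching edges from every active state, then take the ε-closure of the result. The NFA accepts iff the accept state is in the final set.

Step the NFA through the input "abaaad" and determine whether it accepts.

Answer: REJECT

Steps:
initial (ε-close {0}): {0,1,2}
'a' @ 1: {}  — state set empty
rest 'baaad' ignored (set empty)
after full input: {}  (accept=1 not in)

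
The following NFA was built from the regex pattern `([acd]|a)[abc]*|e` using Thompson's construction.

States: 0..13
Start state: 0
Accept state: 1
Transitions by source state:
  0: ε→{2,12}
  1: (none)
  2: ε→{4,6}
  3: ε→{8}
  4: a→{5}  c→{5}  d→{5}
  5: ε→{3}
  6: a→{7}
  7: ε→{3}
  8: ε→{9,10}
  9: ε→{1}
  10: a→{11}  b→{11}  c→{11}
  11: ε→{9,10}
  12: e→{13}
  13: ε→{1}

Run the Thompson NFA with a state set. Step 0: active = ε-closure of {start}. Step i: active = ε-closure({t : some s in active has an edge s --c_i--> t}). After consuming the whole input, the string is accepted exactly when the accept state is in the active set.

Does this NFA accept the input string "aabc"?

S₀ = ε-closure({0}) = {0,2,4,6,12}
'a' @ 1: {1,3,5,7,8,9,10}  ✓accept
'a' @ 2: {1,9,10,11}  ✓accept
'b' @ 3: {1,9,10,11}  ✓accept
'c' @ 4: {1,9,10,11}  ✓accept
final: {1,9,10,11}; accept 1 in set

Answer: ACCEPT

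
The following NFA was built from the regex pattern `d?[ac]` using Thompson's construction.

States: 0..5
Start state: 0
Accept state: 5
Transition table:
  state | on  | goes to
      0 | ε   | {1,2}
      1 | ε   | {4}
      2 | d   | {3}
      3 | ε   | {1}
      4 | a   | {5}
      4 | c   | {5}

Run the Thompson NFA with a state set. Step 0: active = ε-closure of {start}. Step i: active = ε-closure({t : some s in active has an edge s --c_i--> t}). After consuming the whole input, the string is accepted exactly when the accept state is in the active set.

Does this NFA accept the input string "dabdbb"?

Answer: REJECT

Derivation:
start: ε-closure({0}) = {0,1,2,4}
'd' @ 1: {1,3,4}
'a' @ 2: {5}  (accept∈set)
'b' @ 3: {}  — no active states
rest 'dbb' ignored (set empty)
after full input: {}  (accept=5 not in)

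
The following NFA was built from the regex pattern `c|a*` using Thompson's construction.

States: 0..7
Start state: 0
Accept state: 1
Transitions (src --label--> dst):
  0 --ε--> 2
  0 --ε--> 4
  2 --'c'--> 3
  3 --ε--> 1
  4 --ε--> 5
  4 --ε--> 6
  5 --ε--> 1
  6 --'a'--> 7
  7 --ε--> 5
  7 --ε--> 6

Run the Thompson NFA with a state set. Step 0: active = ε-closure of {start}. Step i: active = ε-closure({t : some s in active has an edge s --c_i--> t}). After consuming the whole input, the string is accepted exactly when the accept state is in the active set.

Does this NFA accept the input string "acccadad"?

Answer: REJECT

Derivation:
S₀ = ε-closure({0}) = {0,1,2,4,5,6}
'a' @ 1: {1,5,6,7}  [accepting]
'c' @ 2: {}  — dead — no transitions
rest 'ccadad' ignored (set empty)
after full input: {}  (accept=1 not in)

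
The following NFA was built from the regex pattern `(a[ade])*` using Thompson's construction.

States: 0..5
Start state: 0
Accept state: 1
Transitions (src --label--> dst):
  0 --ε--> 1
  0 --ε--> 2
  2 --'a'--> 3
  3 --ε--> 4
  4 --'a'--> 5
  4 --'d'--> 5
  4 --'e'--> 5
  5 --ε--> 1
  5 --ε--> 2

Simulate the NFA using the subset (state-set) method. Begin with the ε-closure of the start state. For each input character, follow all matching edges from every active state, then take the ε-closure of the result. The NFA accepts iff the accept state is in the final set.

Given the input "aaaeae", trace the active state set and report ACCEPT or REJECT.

Answer: ACCEPT

Steps:
S₀ = ε-closure({0}) = {0,1,2}
'a' @ 1: {3,4}
'a' @ 2: {1,2,5}  ✓accept
'a' @ 3: {3,4}
'e' @ 4: {1,2,5}  ✓accept
'a' @ 5: {3,4}
'e' @ 6: {1,2,5}  ✓accept
final: {1,2,5}; accept 1 in set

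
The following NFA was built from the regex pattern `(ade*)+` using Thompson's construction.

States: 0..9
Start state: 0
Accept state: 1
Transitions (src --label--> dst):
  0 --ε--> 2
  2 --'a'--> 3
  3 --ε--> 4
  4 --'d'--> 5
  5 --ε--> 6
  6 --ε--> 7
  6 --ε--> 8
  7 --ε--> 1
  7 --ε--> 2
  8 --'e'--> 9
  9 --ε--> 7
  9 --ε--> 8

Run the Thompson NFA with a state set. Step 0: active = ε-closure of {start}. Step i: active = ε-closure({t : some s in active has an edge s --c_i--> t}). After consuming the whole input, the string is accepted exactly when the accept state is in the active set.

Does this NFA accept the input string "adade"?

Answer: ACCEPT

Derivation:
start: ε-closure({0}) = {0,2}
'a' @ 1: {3,4}
'd' @ 2: {1,2,5,6,7,8}  ✓accept
'a' @ 3: {3,4}
'd' @ 4: {1,2,5,6,7,8}  ✓accept
'e' @ 5: {1,2,7,8,9}  ✓accept
final: {1,2,7,8,9}; accept 1 in set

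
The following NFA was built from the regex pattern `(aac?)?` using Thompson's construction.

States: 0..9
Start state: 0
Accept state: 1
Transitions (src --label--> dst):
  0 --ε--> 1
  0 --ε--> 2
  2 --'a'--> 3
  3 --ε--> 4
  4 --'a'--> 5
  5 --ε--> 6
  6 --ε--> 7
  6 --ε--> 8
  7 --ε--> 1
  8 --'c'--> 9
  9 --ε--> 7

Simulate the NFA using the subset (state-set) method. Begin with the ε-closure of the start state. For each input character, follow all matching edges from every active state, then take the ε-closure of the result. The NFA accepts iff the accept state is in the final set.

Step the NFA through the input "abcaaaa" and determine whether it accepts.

Answer: REJECT

Steps:
S₀ = ε-closure({0}) = {0,1,2}
'a' @ 1: {3,4}
'b' @ 2: {}  — no active states
rest 'caaaa' ignored (set empty)
final: {}; accept 1 not in set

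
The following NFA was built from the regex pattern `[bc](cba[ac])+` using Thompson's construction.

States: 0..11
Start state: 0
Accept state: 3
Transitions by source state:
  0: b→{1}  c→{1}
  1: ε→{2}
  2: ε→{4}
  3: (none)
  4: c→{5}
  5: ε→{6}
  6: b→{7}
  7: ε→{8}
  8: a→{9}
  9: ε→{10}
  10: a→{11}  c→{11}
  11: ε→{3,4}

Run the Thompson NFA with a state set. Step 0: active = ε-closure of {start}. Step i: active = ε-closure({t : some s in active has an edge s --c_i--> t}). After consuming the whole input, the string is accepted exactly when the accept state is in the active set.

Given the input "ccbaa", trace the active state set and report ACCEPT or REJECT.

initial (ε-close {0}): {0}
'c' @ 1: {1,2,4}
'c' @ 2: {5,6}
'b' @ 3: {7,8}
'a' @ 4: {9,10}
'a' @ 5: {3,4,11}  ✓accept
end set {3,4,11} — state 3 in

Answer: ACCEPT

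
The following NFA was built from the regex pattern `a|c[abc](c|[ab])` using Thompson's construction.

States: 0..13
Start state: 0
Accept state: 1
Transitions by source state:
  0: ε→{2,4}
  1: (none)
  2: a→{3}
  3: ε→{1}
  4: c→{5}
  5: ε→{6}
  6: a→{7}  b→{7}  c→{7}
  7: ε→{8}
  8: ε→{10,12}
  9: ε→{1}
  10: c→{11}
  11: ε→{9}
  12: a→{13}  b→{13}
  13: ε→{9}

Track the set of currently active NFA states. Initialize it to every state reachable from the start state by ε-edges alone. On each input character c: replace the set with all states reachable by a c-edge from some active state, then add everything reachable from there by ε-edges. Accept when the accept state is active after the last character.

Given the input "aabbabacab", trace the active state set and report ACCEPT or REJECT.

start: ε-closure({0}) = {0,2,4}
'a' @ 1: {1,3}  [accepting]
'a' @ 2: {}  — no active states
rest 'bbabacab' ignored (set empty)
after full input: {}  (accept=1 not in)

Answer: REJECT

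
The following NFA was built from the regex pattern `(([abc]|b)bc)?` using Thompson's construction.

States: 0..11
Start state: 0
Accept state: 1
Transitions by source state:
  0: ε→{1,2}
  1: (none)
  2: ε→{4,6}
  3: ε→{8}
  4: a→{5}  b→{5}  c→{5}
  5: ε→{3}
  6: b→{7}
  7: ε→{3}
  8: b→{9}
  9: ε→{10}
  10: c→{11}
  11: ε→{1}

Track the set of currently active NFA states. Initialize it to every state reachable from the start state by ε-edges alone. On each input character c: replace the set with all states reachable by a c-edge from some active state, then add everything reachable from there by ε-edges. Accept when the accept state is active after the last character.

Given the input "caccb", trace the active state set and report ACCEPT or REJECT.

Answer: REJECT

Steps:
S₀ = ε-closure({0}) = {0,1,2,4,6}
'c' @ 1: {3,5,8}
'a' @ 2: {}  — state set empty
rest 'ccb' ignored (set empty)
end set {} — state 1 not in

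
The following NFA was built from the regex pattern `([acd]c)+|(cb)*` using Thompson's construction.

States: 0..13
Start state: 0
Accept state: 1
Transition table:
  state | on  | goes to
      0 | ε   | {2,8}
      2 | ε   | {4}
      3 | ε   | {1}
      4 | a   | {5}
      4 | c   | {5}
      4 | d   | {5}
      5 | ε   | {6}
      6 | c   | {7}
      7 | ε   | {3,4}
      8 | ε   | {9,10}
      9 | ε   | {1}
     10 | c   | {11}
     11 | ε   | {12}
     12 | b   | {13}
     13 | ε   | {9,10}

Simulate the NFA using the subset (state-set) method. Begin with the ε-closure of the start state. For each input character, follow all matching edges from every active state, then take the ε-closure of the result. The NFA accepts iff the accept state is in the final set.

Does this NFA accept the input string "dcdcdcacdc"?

Answer: ACCEPT

Trace:
start: ε-closure({0}) = {0,1,2,4,8,9,10}
'd' @ 1: {5,6}
'c' @ 2: {1,3,4,7}  ✓accept
'd' @ 3: {5,6}
'c' @ 4: {1,3,4,7}  ✓accept
'd' @ 5: {5,6}
'c' @ 6: {1,3,4,7}  ✓accept
'a' @ 7: {5,6}
'c' @ 8: {1,3,4,7}  ✓accept
'd' @ 9: {5,6}
'c' @ 10: {1,3,4,7}  ✓accept
after full input: {1,3,4,7}  (accept=1 in)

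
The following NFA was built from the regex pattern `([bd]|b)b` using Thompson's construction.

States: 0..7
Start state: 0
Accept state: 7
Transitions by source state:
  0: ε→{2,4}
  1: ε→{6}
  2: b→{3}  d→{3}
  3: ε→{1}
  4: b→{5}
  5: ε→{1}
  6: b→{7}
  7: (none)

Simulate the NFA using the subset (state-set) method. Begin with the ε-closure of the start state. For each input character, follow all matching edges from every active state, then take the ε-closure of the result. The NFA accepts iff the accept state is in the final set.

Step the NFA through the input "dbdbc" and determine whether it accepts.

Answer: REJECT

Trace:
S₀ = ε-closure({0}) = {0,2,4}
'd' @ 1: {1,3,6}
'b' @ 2: {7}  (accept∈set)
'd' @ 3: {}  — dead — no transitions
rest 'bc' ignored (set empty)
end set {} — state 7 not in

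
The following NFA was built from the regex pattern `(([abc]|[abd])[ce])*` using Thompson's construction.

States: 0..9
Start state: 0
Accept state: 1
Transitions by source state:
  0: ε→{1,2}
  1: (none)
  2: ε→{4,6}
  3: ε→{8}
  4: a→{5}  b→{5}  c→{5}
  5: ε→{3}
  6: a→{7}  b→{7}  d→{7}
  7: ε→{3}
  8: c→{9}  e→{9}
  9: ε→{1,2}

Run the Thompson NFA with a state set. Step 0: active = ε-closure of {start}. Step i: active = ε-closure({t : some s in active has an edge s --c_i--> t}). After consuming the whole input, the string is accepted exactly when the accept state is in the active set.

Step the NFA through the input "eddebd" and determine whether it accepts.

initial (ε-close {0}): {0,1,2,4,6}
'e' @ 1: {}  — dead — no transitions
rest 'ddebd' ignored (set empty)
end set {} — state 1 not in

Answer: REJECT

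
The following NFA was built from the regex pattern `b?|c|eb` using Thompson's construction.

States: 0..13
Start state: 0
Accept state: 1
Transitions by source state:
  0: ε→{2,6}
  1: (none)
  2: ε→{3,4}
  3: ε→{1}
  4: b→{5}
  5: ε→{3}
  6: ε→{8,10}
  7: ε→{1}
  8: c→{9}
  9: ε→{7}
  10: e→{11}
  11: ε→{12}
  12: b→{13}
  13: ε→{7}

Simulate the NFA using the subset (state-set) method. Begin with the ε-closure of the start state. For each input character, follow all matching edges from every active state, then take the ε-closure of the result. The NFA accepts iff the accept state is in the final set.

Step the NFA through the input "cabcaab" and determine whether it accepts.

Answer: REJECT

Trace:
start: ε-closure({0}) = {0,1,2,3,4,6,8,10}
'c' @ 1: {1,7,9}  [accepting]
'a' @ 2: {}  — state set empty
rest 'bcaab' ignored (set empty)
after full input: {}  (accept=1 not in)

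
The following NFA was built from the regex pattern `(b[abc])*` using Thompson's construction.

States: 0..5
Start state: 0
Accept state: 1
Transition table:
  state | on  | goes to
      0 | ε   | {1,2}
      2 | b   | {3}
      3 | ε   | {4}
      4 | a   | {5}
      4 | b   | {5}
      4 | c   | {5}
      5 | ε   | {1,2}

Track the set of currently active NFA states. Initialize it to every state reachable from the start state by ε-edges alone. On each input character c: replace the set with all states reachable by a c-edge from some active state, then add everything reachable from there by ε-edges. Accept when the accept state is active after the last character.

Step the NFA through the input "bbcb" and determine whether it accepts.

S₀ = ε-closure({0}) = {0,1,2}
'b' @ 1: {3,4}
'b' @ 2: {1,2,5}  ✓accept
'c' @ 3: {}  — dead — no transitions
rest 'b' ignored (set empty)
final: {}; accept 1 not in set

Answer: REJECT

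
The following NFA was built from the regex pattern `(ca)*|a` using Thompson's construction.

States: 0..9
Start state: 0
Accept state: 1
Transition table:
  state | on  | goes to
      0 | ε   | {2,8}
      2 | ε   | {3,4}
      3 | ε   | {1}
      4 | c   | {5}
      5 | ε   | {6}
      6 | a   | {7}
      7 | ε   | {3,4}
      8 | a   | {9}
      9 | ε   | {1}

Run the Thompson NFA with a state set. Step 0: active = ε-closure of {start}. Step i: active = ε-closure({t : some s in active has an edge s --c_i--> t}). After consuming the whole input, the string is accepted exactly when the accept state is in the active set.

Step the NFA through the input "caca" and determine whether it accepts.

Answer: ACCEPT

Trace:
initial (ε-close {0}): {0,1,2,3,4,8}
'c' @ 1: {5,6}
'a' @ 2: {1,3,4,7}  [accepting]
'c' @ 3: {5,6}
'a' @ 4: {1,3,4,7}  [accepting]
end set {1,3,4,7} — state 1 in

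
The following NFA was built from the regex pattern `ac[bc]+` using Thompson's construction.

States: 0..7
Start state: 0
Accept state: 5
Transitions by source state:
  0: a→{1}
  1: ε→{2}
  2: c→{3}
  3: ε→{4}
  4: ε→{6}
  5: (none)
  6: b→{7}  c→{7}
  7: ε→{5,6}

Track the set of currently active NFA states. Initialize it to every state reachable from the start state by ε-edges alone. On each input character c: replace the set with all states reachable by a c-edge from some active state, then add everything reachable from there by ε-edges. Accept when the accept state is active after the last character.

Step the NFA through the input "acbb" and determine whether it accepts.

S₀ = ε-closure({0}) = {0}
'a' @ 1: {1,2}
'c' @ 2: {3,4,6}
'b' @ 3: {5,6,7}  (accept∈set)
'b' @ 4: {5,6,7}  (accept∈set)
final: {5,6,7}; accept 5 in set

Answer: ACCEPT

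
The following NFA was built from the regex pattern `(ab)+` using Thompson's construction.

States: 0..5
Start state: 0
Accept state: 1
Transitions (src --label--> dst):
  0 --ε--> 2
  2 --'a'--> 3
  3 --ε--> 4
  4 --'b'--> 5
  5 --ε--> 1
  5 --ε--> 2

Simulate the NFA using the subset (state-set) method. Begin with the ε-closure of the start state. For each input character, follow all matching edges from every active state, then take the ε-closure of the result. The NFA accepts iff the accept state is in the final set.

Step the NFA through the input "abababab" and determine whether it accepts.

Answer: ACCEPT

Trace:
initial (ε-close {0}): {0,2}
'a' @ 1: {3,4}
'b' @ 2: {1,2,5}  [accepting]
'a' @ 3: {3,4}
'b' @ 4: {1,2,5}  [accepting]
'a' @ 5: {3,4}
'b' @ 6: {1,2,5}  [accepting]
'a' @ 7: {3,4}
'b' @ 8: {1,2,5}  [accepting]
end set {1,2,5} — state 1 in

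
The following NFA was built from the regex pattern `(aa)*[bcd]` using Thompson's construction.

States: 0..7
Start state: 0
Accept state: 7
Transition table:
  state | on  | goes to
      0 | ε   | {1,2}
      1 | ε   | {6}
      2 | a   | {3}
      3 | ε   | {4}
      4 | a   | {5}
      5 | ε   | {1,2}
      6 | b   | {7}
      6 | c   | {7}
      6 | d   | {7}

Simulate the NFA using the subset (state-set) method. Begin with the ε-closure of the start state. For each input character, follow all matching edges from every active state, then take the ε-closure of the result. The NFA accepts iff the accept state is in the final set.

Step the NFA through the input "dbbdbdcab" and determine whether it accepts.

initial (ε-close {0}): {0,1,2,6}
'd' @ 1: {7}  ✓accept
'b' @ 2: {}  — dead — no transitions
rest 'bdbdcab' ignored (set empty)
after full input: {}  (accept=7 not in)

Answer: REJECT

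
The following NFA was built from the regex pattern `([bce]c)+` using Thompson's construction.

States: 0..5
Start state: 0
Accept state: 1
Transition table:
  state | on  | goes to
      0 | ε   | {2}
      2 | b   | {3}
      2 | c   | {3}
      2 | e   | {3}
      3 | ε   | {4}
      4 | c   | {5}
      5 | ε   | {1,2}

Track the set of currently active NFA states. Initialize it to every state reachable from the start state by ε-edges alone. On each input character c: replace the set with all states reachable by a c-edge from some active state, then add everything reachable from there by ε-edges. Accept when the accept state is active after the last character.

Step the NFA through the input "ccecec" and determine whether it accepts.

Answer: ACCEPT

Trace:
start: ε-closure({0}) = {0,2}
'c' @ 1: {3,4}
'c' @ 2: {1,2,5}  (accept∈set)
'e' @ 3: {3,4}
'c' @ 4: {1,2,5}  (accept∈set)
'e' @ 5: {3,4}
'c' @ 6: {1,2,5}  (accept∈set)
end set {1,2,5} — state 1 in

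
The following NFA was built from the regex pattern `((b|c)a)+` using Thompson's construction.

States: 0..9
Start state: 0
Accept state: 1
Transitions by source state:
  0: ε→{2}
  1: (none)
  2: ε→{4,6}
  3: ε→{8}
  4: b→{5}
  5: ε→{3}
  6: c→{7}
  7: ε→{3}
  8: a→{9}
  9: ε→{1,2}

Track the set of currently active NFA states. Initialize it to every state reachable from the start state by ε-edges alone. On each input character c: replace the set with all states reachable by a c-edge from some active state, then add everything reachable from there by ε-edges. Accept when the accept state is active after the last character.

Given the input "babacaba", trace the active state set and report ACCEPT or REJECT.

initial (ε-close {0}): {0,2,4,6}
'b' @ 1: {3,5,8}
'a' @ 2: {1,2,4,6,9}  ✓accept
'b' @ 3: {3,5,8}
'a' @ 4: {1,2,4,6,9}  ✓accept
'c' @ 5: {3,7,8}
'a' @ 6: {1,2,4,6,9}  ✓accept
'b' @ 7: {3,5,8}
'a' @ 8: {1,2,4,6,9}  ✓accept
after full input: {1,2,4,6,9}  (accept=1 in)

Answer: ACCEPT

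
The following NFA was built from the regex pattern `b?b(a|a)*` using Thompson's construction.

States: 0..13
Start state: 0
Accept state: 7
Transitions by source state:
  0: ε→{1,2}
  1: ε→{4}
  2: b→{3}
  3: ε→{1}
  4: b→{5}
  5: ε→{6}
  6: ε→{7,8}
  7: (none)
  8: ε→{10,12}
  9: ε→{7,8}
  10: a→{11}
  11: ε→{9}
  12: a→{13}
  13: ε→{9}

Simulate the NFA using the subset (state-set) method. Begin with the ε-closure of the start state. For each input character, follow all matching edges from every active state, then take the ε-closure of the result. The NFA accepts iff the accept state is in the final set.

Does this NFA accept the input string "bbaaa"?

Answer: ACCEPT

Derivation:
S₀ = ε-closure({0}) = {0,1,2,4}
'b' @ 1: {1,3,4,5,6,7,8,10,12}  [accepting]
'b' @ 2: {5,6,7,8,10,12}  [accepting]
'a' @ 3: {7,8,9,10,11,12,13}  [accepting]
'a' @ 4: {7,8,9,10,11,12,13}  [accepting]
'a' @ 5: {7,8,9,10,11,12,13}  [accepting]
end set {7,8,9,10,11,12,13} — state 7 in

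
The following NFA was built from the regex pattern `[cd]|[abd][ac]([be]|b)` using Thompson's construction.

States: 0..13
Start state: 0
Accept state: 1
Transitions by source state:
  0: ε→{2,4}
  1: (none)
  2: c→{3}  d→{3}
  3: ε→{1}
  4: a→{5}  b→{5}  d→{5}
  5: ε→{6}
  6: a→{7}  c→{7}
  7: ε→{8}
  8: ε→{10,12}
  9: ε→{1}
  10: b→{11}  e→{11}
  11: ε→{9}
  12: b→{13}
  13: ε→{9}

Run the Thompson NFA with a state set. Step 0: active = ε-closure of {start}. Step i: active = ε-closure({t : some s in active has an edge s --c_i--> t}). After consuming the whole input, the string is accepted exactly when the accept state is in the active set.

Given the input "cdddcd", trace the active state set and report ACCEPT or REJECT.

Answer: REJECT

Steps:
S₀ = ε-closure({0}) = {0,2,4}
'c' @ 1: {1,3}  [accepting]
'd' @ 2: {}  — state set empty
rest 'ddcd' ignored (set empty)
final: {}; accept 1 not in set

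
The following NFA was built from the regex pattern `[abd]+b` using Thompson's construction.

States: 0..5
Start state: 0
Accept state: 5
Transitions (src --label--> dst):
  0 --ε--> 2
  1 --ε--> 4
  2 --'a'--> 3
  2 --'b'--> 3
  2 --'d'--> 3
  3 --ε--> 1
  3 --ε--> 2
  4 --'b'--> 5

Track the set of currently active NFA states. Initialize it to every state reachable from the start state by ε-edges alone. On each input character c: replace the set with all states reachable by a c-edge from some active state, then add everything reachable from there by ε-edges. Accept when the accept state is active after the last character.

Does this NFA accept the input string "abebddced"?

Answer: REJECT

Derivation:
start: ε-closure({0}) = {0,2}
'a' @ 1: {1,2,3,4}
'b' @ 2: {1,2,3,4,5}  ✓accept
'e' @ 3: {}  — no active states
rest 'bddced' ignored (set empty)
final: {}; accept 5 not in set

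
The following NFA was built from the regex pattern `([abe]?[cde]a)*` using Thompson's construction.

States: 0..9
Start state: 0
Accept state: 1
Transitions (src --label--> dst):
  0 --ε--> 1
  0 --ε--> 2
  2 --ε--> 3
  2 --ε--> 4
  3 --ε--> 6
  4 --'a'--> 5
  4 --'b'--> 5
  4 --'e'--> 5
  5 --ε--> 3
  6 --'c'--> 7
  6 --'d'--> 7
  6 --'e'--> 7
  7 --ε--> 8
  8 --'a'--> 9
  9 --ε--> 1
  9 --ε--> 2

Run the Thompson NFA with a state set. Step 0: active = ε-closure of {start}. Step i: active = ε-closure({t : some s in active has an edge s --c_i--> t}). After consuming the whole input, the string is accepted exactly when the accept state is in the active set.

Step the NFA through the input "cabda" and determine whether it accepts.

Answer: ACCEPT

Steps:
start: ε-closure({0}) = {0,1,2,3,4,6}
'c' @ 1: {7,8}
'a' @ 2: {1,2,3,4,6,9}  [accepting]
'b' @ 3: {3,5,6}
'd' @ 4: {7,8}
'a' @ 5: {1,2,3,4,6,9}  [accepting]
end set {1,2,3,4,6,9} — state 1 in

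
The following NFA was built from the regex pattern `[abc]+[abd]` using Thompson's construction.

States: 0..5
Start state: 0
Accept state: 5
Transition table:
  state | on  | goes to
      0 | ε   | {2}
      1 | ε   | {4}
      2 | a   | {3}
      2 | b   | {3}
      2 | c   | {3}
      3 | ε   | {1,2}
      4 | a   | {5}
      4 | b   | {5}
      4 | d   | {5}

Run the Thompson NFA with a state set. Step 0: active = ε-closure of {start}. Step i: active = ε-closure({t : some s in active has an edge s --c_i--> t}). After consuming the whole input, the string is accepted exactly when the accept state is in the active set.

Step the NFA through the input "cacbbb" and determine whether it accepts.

Answer: ACCEPT

Steps:
start: ε-closure({0}) = {0,2}
'c' @ 1: {1,2,3,4}
'a' @ 2: {1,2,3,4,5}  ✓accept
'c' @ 3: {1,2,3,4}
'b' @ 4: {1,2,3,4,5}  ✓accept
'b' @ 5: {1,2,3,4,5}  ✓accept
'b' @ 6: {1,2,3,4,5}  ✓accept
after full input: {1,2,3,4,5}  (accept=5 in)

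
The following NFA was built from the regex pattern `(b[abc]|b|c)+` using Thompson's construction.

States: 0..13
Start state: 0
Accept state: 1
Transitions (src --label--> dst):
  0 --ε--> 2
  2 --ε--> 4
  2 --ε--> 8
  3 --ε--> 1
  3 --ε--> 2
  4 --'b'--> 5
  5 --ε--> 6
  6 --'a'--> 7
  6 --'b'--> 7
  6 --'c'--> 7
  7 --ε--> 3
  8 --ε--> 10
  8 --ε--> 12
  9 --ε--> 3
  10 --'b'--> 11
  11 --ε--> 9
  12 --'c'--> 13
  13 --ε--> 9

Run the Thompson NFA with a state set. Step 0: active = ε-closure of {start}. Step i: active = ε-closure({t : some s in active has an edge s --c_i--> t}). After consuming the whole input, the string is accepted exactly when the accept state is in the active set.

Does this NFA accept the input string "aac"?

Answer: REJECT

Derivation:
start: ε-closure({0}) = {0,2,4,8,10,12}
'a' @ 1: {}  — dead — no transitions
rest 'ac' ignored (set empty)
end set {} — state 1 not in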